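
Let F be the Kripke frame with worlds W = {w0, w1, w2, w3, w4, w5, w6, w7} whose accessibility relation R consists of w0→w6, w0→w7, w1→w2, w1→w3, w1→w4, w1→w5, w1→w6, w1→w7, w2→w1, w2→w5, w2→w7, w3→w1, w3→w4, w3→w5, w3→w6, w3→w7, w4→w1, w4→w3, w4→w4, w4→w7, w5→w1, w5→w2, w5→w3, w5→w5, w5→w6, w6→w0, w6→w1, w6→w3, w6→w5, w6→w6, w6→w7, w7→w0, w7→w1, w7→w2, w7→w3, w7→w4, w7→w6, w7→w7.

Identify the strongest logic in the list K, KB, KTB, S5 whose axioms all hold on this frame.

KB

Symmetric (axiom B): yes — every pair in R has its reverse in R.
Reflexive (axiom T): no — w0 is not related to itself.
Euclidean (axiom 5): no — w1 R w2 and w1 R w3, but not w2 R w3.
So F validates K, KB; KTB would additionally require R to be reflexive. The strongest is KB.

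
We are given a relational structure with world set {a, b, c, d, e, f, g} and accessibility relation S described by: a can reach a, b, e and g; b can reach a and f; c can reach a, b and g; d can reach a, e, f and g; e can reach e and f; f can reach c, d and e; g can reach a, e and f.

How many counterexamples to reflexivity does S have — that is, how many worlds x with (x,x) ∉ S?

Enumerating: b, c, d, f, g.

5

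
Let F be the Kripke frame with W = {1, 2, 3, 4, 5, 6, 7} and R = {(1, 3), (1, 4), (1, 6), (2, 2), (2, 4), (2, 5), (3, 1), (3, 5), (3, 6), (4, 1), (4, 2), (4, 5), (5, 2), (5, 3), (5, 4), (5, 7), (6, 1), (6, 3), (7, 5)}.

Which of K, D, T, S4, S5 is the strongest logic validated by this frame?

Serial (axiom D): yes — every world has a successor (e.g. 1 R 3).
Reflexive (axiom T): no — 1 is not related to itself.
Transitive (axiom 4): no — 1 R 3 and 3 R 5, but not 1 R 5.
Euclidean (axiom 5): no — 1 R 3 and 1 R 4, but not 3 R 4.
So F validates K, D; T would additionally require R to be reflexive. The strongest is D.

D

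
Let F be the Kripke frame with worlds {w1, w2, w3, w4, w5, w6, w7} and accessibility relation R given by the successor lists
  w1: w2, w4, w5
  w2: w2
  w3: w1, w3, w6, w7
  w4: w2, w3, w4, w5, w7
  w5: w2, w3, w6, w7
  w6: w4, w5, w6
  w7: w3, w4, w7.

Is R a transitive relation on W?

Transitive: no — w1 R w4 and w4 R w3, but not w1 R w3.

No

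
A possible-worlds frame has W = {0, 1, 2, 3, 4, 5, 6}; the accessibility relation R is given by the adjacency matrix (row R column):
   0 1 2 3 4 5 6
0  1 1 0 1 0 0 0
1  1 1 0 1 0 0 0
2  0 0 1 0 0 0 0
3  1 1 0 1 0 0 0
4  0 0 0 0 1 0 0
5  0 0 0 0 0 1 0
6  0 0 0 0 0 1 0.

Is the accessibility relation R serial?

Serial: yes — every world has a successor (e.g. 0 R 0).

Yes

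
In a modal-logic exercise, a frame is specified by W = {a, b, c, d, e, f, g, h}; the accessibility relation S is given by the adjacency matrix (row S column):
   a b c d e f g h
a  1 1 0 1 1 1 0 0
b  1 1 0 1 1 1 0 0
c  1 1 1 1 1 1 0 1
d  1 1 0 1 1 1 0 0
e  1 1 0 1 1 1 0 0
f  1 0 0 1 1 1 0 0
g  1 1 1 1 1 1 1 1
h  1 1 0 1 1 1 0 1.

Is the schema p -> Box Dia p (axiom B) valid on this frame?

No

Axiom B corresponds to the accessibility relation being symmetric.
Symmetric: no — b S f but not f S b.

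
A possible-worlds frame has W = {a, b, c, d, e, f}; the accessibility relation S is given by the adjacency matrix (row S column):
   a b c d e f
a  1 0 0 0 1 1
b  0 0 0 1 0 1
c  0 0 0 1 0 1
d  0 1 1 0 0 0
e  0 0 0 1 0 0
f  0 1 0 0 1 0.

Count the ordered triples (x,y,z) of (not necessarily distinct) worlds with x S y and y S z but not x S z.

19

Enumerating: (a,e,d), (a,f,b), (b,d,b), (b,d,c), (b,f,b), (b,f,e), (c,d,b), (c,d,c), (c,f,b), (c,f,e), (d,b,d), (d,b,f), … and 7 more.
Total: 19.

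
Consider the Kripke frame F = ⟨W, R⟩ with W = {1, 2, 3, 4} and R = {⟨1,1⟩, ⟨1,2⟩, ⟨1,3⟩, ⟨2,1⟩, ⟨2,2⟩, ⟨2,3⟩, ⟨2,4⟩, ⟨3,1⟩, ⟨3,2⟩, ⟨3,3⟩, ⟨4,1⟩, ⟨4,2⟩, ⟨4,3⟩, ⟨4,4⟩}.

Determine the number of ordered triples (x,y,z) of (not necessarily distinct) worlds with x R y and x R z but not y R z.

Enumerating: (2,1,4), (2,3,4), (4,1,4), (4,3,4).

4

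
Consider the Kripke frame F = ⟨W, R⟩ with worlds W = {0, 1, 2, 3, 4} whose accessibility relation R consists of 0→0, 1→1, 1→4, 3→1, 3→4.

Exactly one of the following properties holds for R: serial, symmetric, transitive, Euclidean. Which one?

transitive

Serial: no — 2 has no R-successor.
Symmetric: no — 1 R 4 but not 4 R 1.
Transitive: yes — every two-step R-path is closed by a direct edge.
Euclidean: no — 3 R 4 and 3 R 1, but not 4 R 1.
Only transitive holds.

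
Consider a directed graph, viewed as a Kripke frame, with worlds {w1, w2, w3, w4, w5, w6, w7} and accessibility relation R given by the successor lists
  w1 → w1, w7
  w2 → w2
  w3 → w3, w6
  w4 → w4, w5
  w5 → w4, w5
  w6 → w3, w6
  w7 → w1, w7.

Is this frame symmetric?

Yes

Symmetric: yes — every pair in R has its reverse in R.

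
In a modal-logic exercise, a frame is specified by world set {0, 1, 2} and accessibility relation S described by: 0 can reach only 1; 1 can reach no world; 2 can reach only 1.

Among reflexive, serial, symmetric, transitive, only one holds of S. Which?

Reflexive: no — 0 is not related to itself.
Serial: no — 1 has no S-successor.
Symmetric: no — 0 S 1 but not 1 S 0.
Transitive: yes — every two-step S-path is closed by a direct edge.
Only transitive holds.

transitive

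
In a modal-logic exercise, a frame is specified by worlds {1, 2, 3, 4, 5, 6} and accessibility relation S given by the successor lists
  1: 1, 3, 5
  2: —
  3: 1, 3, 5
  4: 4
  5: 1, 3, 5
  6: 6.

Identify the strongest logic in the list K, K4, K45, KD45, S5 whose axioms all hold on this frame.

Transitive (axiom 4): yes — every two-step S-path is closed by a direct edge.
Euclidean (axiom 5): yes — any two successors of a common world are S-related.
Serial (axiom D): no — 2 has no S-successor.
Reflexive (axiom T): no — 2 is not related to itself.
So F validates K, K4, K45; KD45 would additionally require S to be serial. The strongest is K45.

K45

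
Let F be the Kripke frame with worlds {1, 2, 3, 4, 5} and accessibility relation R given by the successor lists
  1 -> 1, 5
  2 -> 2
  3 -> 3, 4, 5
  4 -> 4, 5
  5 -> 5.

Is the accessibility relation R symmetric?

Symmetric: no — 1 R 5 but not 5 R 1.

No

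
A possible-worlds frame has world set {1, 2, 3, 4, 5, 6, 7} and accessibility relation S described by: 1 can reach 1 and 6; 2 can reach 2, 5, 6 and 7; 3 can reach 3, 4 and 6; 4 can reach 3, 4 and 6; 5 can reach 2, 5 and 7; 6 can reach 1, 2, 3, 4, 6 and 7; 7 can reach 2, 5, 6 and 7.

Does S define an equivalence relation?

Reflexive: yes — every world is S-related to itself.
Symmetric: yes — every pair in S has its reverse in S.
Transitive: no — 1 S 6 and 6 S 2, but not 1 S 2.
So S is not an equivalence relation.

No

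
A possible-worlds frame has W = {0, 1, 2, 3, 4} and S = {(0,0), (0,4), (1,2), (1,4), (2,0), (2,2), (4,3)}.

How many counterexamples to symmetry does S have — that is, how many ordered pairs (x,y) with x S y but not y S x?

5

Enumerating: (0,4), (1,2), (1,4), (2,0), (4,3).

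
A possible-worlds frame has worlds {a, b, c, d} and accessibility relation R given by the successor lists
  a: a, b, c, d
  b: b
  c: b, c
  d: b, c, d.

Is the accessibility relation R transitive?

Yes

Transitive: yes — every two-step R-path is closed by a direct edge.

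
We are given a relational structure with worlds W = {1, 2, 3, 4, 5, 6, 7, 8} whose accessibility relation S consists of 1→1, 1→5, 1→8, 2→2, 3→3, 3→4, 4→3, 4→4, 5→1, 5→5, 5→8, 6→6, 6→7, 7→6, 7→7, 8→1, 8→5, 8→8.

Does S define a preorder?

Yes

Reflexive: yes — every world is S-related to itself.
Transitive: yes — every two-step S-path is closed by a direct edge.
So S is a preorder.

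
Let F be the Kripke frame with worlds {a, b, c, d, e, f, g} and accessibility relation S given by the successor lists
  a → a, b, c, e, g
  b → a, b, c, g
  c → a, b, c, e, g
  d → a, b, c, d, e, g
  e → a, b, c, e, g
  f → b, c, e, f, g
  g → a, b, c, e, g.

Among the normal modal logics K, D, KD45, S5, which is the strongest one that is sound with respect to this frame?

Serial (axiom D): yes — every world has a successor (e.g. a S a).
Euclidean (axiom 5): no — a S b and a S e, but not b S e.
Transitive (axiom 4): no — b S a and a S e, but not b S e.
Reflexive (axiom T): yes — every world is S-related to itself.
So F validates K, D; KD45 would additionally require S to be Euclidean and transitive. The strongest is D.

D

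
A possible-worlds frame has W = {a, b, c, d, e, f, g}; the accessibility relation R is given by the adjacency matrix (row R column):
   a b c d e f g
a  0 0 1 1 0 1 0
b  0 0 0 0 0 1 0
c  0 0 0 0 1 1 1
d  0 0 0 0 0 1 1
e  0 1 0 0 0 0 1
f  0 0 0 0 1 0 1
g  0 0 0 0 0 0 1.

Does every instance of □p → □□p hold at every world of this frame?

No

Axiom 4 corresponds to the accessibility relation being transitive.
Transitive: no — a R c and c R e, but not a R e.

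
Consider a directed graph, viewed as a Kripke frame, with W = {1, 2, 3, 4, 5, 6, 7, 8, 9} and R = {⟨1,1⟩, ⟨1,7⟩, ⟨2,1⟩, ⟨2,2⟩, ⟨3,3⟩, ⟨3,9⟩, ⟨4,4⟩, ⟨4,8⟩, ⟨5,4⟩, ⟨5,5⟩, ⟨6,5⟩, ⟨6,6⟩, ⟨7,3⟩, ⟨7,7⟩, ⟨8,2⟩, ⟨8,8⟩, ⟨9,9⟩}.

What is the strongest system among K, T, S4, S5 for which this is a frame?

T

Reflexive (axiom T): yes — every world is R-related to itself.
Transitive (axiom 4): no — 1 R 7 and 7 R 3, but not 1 R 3.
Euclidean (axiom 5): no — 1 R 7 and 1 R 1, but not 7 R 1.
So F validates K, T; S4 would additionally require R to be transitive. The strongest is T.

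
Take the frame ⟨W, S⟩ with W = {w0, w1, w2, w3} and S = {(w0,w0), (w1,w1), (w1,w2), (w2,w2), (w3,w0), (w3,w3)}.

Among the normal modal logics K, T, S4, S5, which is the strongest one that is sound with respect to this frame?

Reflexive (axiom T): yes — every world is S-related to itself.
Transitive (axiom 4): yes — every two-step S-path is closed by a direct edge.
Euclidean (axiom 5): no — w1 S w2 and w1 S w1, but not w2 S w1.
So F validates K, T, S4; S5 would additionally require S to be Euclidean. The strongest is S4.

S4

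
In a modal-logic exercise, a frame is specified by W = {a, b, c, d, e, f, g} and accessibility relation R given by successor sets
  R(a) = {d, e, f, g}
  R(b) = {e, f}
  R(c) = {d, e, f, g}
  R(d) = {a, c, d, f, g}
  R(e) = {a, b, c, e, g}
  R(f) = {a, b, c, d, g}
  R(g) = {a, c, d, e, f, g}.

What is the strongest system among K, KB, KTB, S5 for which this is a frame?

Symmetric (axiom B): yes — every pair in R has its reverse in R.
Reflexive (axiom T): no — a is not related to itself.
Euclidean (axiom 5): no — a R d and a R e, but not d R e.
So F validates K, KB; KTB would additionally require R to be reflexive. The strongest is KB.

KB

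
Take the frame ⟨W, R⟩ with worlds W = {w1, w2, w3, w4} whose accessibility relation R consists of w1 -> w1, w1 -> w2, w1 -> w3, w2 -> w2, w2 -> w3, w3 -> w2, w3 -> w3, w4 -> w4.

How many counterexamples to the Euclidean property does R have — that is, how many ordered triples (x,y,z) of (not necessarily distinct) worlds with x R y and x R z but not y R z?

2

Enumerating: (w1,w2,w1), (w1,w3,w1).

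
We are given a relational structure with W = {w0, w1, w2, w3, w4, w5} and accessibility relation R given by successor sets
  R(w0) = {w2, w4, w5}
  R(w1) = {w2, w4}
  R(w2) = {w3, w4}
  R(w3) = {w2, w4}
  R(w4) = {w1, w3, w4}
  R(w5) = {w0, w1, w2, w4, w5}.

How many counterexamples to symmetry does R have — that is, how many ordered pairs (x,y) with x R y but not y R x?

7

Enumerating: (w0,w2), (w0,w4), (w1,w2), (w2,w4), (w5,w1), (w5,w2), (w5,w4).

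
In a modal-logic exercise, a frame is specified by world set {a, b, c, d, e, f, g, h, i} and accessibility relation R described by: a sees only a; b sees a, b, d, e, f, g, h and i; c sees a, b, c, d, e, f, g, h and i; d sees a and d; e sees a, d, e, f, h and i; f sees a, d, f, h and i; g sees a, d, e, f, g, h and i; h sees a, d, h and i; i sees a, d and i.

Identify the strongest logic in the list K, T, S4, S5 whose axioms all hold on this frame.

S4

Reflexive (axiom T): yes — every world is R-related to itself.
Transitive (axiom 4): yes — every two-step R-path is closed by a direct edge.
Euclidean (axiom 5): no — b R a and b R d, but not a R d.
So F validates K, T, S4; S5 would additionally require R to be Euclidean. The strongest is S4.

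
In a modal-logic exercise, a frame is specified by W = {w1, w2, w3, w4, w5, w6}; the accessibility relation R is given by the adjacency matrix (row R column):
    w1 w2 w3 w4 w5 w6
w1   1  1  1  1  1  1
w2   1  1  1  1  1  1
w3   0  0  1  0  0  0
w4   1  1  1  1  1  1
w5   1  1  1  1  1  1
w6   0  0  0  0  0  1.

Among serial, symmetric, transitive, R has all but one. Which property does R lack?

Serial: yes — every world has a successor (e.g. w1 R w1).
Symmetric: no — w1 R w3 but not w3 R w1.
Transitive: yes — every two-step R-path is closed by a direct edge.
Only symmetric fails.

symmetric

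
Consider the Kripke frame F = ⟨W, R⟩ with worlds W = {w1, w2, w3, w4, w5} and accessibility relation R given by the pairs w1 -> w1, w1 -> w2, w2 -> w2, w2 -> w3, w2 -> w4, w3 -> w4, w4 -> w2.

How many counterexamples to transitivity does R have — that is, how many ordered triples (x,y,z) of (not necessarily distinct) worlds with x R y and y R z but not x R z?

Enumerating: (w1,w2,w3), (w1,w2,w4), (w3,w4,w2), (w4,w2,w3), (w4,w2,w4).

5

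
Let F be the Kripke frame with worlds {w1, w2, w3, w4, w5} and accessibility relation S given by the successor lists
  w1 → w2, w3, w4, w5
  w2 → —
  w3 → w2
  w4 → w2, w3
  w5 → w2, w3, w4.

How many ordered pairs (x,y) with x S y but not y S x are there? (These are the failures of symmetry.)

10

Enumerating: (w1,w2), (w1,w3), (w1,w4), (w1,w5), (w3,w2), (w4,w2), (w4,w3), (w5,w2), (w5,w3), (w5,w4).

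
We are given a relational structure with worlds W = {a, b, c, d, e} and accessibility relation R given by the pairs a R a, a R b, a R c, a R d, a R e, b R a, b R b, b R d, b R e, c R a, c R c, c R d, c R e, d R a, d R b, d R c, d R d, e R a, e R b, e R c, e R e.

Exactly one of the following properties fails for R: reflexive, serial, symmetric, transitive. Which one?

Reflexive: yes — every world is R-related to itself.
Serial: yes — every world has a successor (e.g. a R a).
Symmetric: yes — every pair in R has its reverse in R.
Transitive: no — b R a and a R c, but not b R c.
Only transitive fails.

transitive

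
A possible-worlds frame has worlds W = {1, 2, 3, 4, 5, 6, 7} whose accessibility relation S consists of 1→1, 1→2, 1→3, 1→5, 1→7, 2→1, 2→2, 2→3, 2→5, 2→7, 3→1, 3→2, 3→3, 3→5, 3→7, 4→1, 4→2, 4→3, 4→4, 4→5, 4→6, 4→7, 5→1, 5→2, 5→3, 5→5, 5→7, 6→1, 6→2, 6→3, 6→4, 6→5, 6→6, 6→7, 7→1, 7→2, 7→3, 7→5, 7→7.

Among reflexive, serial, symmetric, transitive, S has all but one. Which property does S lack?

symmetric

Reflexive: yes — every world is S-related to itself.
Serial: yes — every world has a successor (e.g. 1 S 1).
Symmetric: no — 4 S 1 but not 1 S 4.
Transitive: yes — every two-step S-path is closed by a direct edge.
Only symmetric fails.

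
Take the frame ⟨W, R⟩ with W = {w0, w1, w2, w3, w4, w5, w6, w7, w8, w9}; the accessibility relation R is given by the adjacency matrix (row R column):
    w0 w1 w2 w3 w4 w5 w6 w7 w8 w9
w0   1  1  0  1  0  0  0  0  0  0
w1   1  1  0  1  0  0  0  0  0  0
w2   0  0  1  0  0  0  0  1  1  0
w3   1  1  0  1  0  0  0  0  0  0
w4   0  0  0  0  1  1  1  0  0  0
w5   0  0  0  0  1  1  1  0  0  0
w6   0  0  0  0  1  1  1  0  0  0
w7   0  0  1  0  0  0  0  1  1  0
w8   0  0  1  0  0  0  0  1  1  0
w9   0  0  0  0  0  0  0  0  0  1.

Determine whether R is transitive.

Transitive: yes — every two-step R-path is closed by a direct edge.

Yes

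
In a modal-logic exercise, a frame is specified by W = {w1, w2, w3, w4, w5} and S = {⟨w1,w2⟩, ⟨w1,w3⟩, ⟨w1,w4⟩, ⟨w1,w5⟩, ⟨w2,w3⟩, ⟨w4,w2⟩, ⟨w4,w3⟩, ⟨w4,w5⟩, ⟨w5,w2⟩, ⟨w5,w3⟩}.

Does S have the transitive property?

Transitive: yes — every two-step S-path is closed by a direct edge.

Yes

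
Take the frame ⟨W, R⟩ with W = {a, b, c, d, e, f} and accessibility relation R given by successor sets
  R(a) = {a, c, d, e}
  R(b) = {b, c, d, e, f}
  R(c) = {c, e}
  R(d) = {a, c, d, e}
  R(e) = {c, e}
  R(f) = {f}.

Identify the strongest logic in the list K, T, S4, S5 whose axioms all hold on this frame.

Reflexive (axiom T): yes — every world is R-related to itself.
Transitive (axiom 4): no — b R d and d R a, but not b R a.
Euclidean (axiom 5): no — a R c and a R d, but not c R d.
So F validates K, T; S4 would additionally require R to be transitive. The strongest is T.

T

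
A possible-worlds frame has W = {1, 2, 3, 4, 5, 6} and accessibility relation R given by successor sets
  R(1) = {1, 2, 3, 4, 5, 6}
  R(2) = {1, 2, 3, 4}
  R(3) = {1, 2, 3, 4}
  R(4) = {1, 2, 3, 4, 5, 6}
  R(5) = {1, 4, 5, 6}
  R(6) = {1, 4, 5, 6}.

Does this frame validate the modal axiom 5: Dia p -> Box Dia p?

No

The schema 5 characterises exactly the Euclidean frames.
Euclidean: no — 1 R 2 and 1 R 5, but not 2 R 5.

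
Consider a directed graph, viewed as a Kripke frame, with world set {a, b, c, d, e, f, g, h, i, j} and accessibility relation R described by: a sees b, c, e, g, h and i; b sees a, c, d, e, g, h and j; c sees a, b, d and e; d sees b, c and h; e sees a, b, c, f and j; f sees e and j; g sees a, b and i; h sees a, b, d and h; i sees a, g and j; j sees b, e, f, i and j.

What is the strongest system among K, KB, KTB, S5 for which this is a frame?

Symmetric (axiom B): yes — every pair in R has its reverse in R.
Reflexive (axiom T): no — a is not related to itself.
Euclidean (axiom 5): no — a R b and a R i, but not b R i.
So F validates K, KB; KTB would additionally require R to be reflexive. The strongest is KB.

KB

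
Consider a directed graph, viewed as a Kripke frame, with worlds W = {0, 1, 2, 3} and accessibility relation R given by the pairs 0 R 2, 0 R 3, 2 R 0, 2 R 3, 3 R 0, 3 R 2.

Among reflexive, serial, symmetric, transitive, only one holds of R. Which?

Reflexive: no — 0 is not related to itself.
Serial: no — 1 has no R-successor.
Symmetric: yes — every pair in R has its reverse in R.
Transitive: no — 0 R 2 and 2 R 0, but not 0 R 0.
Only symmetric holds.

symmetric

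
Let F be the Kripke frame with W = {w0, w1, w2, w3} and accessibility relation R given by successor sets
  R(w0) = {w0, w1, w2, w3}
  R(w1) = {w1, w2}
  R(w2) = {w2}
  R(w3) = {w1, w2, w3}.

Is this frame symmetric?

Symmetric: no — w0 R w1 but not w1 R w0.

No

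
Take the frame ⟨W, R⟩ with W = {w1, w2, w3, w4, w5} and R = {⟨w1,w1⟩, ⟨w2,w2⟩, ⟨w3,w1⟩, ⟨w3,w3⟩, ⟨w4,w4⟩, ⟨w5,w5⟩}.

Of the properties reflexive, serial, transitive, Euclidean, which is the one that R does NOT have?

Euclidean

Reflexive: yes — every world is R-related to itself.
Serial: yes — every world has a successor (e.g. w1 R w1).
Transitive: yes — every two-step R-path is closed by a direct edge.
Euclidean: no — w3 R w1 and w3 R w3, but not w1 R w3.
Only Euclidean fails.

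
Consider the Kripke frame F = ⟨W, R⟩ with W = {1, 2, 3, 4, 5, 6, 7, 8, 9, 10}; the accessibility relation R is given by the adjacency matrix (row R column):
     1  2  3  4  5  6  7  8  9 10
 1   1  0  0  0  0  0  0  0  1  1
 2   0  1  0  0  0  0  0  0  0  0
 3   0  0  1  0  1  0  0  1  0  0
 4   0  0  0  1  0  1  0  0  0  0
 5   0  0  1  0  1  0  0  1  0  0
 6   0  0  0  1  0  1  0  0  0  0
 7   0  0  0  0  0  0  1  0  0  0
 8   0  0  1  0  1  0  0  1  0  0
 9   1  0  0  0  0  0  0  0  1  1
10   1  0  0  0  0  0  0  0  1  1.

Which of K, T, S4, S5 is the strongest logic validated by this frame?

S5

Reflexive (axiom T): yes — every world is R-related to itself.
Transitive (axiom 4): yes — every two-step R-path is closed by a direct edge.
Euclidean (axiom 5): yes — any two successors of a common world are R-related.
So F validates K, T, S4, S5. The strongest is S5.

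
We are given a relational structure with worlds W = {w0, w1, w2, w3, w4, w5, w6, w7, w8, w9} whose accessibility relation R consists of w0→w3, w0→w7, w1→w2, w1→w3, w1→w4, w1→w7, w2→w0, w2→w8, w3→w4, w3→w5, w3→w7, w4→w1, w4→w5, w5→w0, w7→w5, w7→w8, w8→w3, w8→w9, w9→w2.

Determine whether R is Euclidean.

No

Euclidean: no — w0 R w7 and w0 R w3, but not w7 R w3.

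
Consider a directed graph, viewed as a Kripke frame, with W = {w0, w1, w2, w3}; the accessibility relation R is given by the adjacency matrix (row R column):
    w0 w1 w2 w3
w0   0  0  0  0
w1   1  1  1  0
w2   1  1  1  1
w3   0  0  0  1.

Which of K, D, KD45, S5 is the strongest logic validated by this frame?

Serial (axiom D): no — w0 has no R-successor.
Euclidean (axiom 5): no — w1 R w0 and w1 R w2, but not w0 R w2.
Transitive (axiom 4): no — w1 R w2 and w2 R w3, but not w1 R w3.
Reflexive (axiom T): no — w0 is not related to itself.
So F validates K; D would additionally require R to be serial. The strongest is K.

K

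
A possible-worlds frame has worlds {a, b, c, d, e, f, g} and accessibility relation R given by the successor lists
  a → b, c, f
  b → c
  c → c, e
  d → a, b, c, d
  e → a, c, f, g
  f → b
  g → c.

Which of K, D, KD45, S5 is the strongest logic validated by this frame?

D

Serial (axiom D): yes — every world has a successor (e.g. a R b).
Euclidean (axiom 5): no — a R b and a R f, but not b R f.
Transitive (axiom 4): no — a R c and c R e, but not a R e.
Reflexive (axiom T): no — a is not related to itself.
So F validates K, D; KD45 would additionally require R to be Euclidean and transitive. The strongest is D.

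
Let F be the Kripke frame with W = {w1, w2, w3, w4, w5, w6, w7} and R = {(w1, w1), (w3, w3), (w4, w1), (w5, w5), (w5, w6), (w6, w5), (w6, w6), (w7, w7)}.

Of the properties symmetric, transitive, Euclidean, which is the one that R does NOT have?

symmetric

Symmetric: no — w4 R w1 but not w1 R w4.
Transitive: yes — every two-step R-path is closed by a direct edge.
Euclidean: yes — any two successors of a common world are R-related.
Only symmetric fails.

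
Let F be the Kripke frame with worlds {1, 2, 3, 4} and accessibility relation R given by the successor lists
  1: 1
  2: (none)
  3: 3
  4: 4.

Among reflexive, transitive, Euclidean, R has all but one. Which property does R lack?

reflexive

Reflexive: no — 2 is not related to itself.
Transitive: yes — every two-step R-path is closed by a direct edge.
Euclidean: yes — any two successors of a common world are R-related.
Only reflexive fails.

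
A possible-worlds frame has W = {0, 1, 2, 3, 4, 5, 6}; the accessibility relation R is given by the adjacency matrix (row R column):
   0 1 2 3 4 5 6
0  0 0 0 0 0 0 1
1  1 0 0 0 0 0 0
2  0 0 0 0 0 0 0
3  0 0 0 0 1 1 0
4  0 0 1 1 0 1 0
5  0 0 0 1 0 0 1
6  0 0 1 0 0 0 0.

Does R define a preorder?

Reflexive: no — 0 is not related to itself.
Transitive: no — 0 R 6 and 6 R 2, but not 0 R 2.
So R is not a preorder.

No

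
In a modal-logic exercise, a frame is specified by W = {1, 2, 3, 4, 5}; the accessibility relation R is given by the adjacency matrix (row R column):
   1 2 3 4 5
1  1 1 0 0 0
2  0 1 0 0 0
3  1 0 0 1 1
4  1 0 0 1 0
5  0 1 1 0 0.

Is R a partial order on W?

Reflexive: no — 3 is not related to itself.
Transitive: no — 3 R 1 and 1 R 2, but not 3 R 2.
Antisymmetric: no — 3 R 5 and 5 R 3 with 3 ≠ 5.
So R is not a partial order.

No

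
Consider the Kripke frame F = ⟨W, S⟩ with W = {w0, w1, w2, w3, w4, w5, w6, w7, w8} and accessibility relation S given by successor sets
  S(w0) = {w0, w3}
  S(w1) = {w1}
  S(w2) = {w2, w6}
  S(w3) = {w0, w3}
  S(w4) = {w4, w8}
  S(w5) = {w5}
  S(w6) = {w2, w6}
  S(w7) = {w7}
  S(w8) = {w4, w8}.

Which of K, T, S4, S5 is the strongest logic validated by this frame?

S5

Reflexive (axiom T): yes — every world is S-related to itself.
Transitive (axiom 4): yes — every two-step S-path is closed by a direct edge.
Euclidean (axiom 5): yes — any two successors of a common world are S-related.
So F validates K, T, S4, S5. The strongest is S5.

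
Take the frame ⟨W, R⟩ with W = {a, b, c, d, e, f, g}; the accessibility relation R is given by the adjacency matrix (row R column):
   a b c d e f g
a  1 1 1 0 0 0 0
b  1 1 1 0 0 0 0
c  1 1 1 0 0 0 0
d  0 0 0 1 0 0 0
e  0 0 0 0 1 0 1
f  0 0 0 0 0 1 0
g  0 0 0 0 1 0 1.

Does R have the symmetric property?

Symmetric: yes — every pair in R has its reverse in R.

Yes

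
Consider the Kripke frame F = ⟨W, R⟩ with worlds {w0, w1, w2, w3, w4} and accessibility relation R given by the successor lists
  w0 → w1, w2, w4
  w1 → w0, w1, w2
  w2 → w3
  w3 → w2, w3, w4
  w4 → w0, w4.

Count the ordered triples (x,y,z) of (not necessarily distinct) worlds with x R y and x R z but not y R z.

15

Enumerating: (w0,w1,w4), (w0,w2,w1), (w0,w2,w2), (w0,w2,w4), (w0,w4,w1), (w0,w4,w2), (w1,w0,w0), (w1,w2,w0), (w1,w2,w1), (w1,w2,w2), (w3,w2,w2), (w3,w2,w4), (w3,w4,w2), (w3,w4,w3), (w4,w0,w0).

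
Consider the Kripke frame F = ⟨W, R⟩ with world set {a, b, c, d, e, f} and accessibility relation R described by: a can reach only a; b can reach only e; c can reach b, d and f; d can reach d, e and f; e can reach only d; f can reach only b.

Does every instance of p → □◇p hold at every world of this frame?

Axiom B corresponds to the accessibility relation being symmetric.
Symmetric: no — b R e but not e R b.

No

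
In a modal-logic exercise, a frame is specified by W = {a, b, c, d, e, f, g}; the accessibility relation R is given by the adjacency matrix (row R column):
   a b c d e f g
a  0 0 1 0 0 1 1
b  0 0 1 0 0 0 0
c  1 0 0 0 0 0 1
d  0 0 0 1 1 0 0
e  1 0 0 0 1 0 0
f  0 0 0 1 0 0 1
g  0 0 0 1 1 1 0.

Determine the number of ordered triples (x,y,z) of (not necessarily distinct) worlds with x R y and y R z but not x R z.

20

Enumerating: (a,c,a), (a,f,d), (a,g,d), (a,g,e), (b,c,a), (b,c,g), (c,a,c), (c,a,f), (c,g,d), (c,g,e), (c,g,f), (d,e,a), … and 8 more.
Total: 20.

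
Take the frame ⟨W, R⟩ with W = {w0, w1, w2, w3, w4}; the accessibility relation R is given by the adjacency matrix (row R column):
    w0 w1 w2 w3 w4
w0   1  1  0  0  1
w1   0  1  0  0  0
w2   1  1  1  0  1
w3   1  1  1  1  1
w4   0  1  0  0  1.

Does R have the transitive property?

Transitive: yes — every two-step R-path is closed by a direct edge.

Yes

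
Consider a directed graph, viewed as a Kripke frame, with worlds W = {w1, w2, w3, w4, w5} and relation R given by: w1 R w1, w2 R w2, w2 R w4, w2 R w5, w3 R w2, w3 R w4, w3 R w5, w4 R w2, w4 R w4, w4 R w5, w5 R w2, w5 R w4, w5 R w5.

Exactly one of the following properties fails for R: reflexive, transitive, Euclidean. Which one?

reflexive

Reflexive: no — w3 is not related to itself.
Transitive: yes — every two-step R-path is closed by a direct edge.
Euclidean: yes — any two successors of a common world are R-related.
Only reflexive fails.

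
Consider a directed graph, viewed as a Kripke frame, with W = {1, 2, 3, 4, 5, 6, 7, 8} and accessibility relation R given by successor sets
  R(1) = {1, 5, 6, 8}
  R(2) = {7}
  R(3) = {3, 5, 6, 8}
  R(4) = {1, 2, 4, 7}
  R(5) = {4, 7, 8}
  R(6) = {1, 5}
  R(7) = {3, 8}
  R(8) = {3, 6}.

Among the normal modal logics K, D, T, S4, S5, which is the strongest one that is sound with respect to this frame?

Serial (axiom D): yes — every world has a successor (e.g. 1 R 1).
Reflexive (axiom T): no — 2 is not related to itself.
Transitive (axiom 4): no — 1 R 5 and 5 R 4, but not 1 R 4.
Euclidean (axiom 5): no — 1 R 5 and 1 R 6, but not 5 R 6.
So F validates K, D; T would additionally require R to be reflexive. The strongest is D.

D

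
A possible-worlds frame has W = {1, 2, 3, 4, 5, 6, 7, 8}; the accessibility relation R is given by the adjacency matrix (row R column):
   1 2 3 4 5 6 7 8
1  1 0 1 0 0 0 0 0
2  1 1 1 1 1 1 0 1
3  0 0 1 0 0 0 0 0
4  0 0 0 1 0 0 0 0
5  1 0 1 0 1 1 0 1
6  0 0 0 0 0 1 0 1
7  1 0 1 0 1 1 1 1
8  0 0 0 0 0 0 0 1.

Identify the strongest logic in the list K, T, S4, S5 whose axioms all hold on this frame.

S4

Reflexive (axiom T): yes — every world is R-related to itself.
Transitive (axiom 4): yes — every two-step R-path is closed by a direct edge.
Euclidean (axiom 5): no — 2 R 1 and 2 R 4, but not 1 R 4.
So F validates K, T, S4; S5 would additionally require R to be Euclidean. The strongest is S4.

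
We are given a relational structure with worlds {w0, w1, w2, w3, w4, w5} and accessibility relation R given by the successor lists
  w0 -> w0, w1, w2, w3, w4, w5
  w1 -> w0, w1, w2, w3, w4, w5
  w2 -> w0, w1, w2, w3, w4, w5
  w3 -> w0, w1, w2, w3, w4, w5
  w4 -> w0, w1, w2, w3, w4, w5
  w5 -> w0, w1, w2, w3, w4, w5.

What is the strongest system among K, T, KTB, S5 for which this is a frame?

S5

Reflexive (axiom T): yes — every world is R-related to itself.
Symmetric (axiom B): yes — every pair in R has its reverse in R.
Euclidean (axiom 5): yes — any two successors of a common world are R-related.
So F validates K, T, KTB, S5. The strongest is S5.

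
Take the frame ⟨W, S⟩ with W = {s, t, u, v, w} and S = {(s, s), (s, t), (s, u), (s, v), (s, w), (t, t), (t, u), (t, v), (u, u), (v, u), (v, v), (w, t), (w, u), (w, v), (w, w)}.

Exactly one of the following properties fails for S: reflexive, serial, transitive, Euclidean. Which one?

Euclidean

Reflexive: yes — every world is S-related to itself.
Serial: yes — every world has a successor (e.g. s S s).
Transitive: yes — every two-step S-path is closed by a direct edge.
Euclidean: no — s S t and s S w, but not t S w.
Only Euclidean fails.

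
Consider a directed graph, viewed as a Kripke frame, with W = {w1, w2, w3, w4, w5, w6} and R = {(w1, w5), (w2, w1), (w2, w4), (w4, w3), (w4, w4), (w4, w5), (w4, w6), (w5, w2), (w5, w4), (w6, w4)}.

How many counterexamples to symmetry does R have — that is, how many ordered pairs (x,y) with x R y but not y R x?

Enumerating: (w1,w5), (w2,w1), (w2,w4), (w4,w3), (w5,w2).

5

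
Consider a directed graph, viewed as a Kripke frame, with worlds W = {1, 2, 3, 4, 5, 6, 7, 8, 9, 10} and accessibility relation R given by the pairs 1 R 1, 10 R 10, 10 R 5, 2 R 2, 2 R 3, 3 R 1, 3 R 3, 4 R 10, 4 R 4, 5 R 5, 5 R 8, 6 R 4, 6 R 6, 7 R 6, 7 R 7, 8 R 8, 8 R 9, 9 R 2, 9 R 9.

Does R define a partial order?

Reflexive: yes — every world is R-related to itself.
Transitive: no — 10 R 5 and 5 R 8, but not 10 R 8.
Antisymmetric: yes — no distinct pair is related both ways.
So R is not a partial order.

No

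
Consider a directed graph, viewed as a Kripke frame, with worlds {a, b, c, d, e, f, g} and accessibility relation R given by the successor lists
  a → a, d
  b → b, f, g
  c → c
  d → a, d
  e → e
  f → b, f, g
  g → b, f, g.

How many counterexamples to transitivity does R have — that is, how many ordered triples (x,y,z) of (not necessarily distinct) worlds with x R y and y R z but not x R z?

0

R is transitive; there are no such tuples.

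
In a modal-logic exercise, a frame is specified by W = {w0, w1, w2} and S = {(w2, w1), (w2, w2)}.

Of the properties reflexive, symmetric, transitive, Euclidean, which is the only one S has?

transitive

Reflexive: no — w0 is not related to itself.
Symmetric: no — w2 S w1 but not w1 S w2.
Transitive: yes — every two-step S-path is closed by a direct edge.
Euclidean: no — w2 S w1 and w2 S w1, but not w1 S w1.
Only transitive holds.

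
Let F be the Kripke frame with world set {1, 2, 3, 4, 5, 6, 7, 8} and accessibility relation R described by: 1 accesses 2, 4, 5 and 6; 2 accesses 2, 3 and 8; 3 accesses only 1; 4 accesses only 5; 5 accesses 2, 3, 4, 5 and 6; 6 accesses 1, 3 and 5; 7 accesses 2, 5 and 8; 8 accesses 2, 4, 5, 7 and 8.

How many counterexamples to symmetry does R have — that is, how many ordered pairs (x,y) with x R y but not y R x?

Enumerating: (1,2), (1,4), (1,5), (2,3), (3,1), (5,2), (5,3), (6,3), (7,2), (7,5), (8,4), (8,5).

12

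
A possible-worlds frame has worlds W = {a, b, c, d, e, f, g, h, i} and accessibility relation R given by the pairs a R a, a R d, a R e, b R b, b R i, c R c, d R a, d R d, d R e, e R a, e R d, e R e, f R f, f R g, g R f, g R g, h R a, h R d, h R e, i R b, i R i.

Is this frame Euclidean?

Yes

Euclidean: yes — any two successors of a common world are R-related.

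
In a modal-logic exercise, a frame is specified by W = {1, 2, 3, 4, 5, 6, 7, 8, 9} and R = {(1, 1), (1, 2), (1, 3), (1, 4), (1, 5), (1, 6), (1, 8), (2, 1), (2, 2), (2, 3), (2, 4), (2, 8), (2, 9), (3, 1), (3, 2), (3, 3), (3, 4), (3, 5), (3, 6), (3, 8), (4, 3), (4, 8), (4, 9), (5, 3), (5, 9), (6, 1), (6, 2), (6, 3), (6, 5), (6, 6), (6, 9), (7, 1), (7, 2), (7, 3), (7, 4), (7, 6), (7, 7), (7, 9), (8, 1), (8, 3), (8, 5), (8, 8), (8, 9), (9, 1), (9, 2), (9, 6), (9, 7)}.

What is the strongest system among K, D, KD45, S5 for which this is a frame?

D

Serial (axiom D): yes — every world has a successor (e.g. 1 R 1).
Euclidean (axiom 5): no — 1 R 2 and 1 R 5, but not 2 R 5.
Transitive (axiom 4): no — 1 R 2 and 2 R 9, but not 1 R 9.
Reflexive (axiom T): no — 4 is not related to itself.
So F validates K, D; KD45 would additionally require R to be Euclidean and transitive. The strongest is D.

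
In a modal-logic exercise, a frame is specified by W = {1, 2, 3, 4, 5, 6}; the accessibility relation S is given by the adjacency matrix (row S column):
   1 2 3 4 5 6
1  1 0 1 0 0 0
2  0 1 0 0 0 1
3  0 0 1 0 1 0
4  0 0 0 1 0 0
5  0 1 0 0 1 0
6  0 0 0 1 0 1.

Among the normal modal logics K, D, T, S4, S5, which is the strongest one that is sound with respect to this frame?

Serial (axiom D): yes — every world has a successor (e.g. 1 S 1).
Reflexive (axiom T): yes — every world is S-related to itself.
Transitive (axiom 4): no — 1 S 3 and 3 S 5, but not 1 S 5.
Euclidean (axiom 5): no — 1 S 3 and 1 S 1, but not 3 S 1.
So F validates K, D, T; S4 would additionally require S to be transitive. The strongest is T.

T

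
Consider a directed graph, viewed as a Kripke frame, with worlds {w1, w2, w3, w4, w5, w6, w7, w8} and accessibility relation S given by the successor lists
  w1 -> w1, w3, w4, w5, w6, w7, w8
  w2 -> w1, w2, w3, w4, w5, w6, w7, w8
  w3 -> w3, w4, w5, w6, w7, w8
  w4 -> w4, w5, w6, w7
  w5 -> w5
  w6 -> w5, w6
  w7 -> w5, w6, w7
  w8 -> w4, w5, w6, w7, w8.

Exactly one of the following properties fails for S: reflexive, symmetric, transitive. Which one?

Reflexive: yes — every world is S-related to itself.
Symmetric: no — w1 S w3 but not w3 S w1.
Transitive: yes — every two-step S-path is closed by a direct edge.
Only symmetric fails.

symmetric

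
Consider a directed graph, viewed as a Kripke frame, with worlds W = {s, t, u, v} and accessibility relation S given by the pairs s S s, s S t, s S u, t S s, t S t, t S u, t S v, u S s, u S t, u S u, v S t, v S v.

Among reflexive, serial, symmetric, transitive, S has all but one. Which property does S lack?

Reflexive: yes — every world is S-related to itself.
Serial: yes — every world has a successor (e.g. s S s).
Symmetric: yes — every pair in S has its reverse in S.
Transitive: no — s S t and t S v, but not s S v.
Only transitive fails.

transitive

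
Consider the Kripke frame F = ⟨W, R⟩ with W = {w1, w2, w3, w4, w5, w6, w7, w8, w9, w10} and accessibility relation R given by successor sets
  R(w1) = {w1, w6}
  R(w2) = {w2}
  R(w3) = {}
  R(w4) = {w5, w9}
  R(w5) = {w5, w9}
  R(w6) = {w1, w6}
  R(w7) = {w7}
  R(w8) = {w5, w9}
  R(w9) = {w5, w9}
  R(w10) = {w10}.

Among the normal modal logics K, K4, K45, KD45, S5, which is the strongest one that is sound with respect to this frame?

K45

Transitive (axiom 4): yes — every two-step R-path is closed by a direct edge.
Euclidean (axiom 5): yes — any two successors of a common world are R-related.
Serial (axiom D): no — w3 has no R-successor.
Reflexive (axiom T): no — w3 is not related to itself.
So F validates K, K4, K45; KD45 would additionally require R to be serial. The strongest is K45.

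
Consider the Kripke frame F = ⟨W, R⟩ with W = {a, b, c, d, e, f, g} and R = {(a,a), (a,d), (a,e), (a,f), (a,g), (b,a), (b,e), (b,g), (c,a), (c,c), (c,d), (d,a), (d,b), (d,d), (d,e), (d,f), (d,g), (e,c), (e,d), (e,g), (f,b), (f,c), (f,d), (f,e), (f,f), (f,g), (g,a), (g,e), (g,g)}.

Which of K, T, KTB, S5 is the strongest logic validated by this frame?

K

Reflexive (axiom T): no — b is not related to itself.
Symmetric (axiom B): no — a R e but not e R a.
Euclidean (axiom 5): no — a R e and a R f, but not e R f.
So F validates K; T would additionally require R to be reflexive. The strongest is K.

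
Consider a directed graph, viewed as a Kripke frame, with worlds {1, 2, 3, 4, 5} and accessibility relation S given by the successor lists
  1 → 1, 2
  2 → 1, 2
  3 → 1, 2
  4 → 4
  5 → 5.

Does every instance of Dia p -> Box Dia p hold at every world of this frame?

By correspondence theory, 5 is valid on a frame iff S is Euclidean.
Euclidean: yes — any two successors of a common world are S-related.

Yes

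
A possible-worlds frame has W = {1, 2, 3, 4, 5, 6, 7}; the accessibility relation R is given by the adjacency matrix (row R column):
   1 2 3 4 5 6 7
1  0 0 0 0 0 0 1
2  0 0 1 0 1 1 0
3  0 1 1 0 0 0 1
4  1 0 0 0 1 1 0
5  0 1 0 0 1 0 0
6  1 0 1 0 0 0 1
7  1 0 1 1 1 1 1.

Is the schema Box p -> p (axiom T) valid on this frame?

The schema T characterises exactly the reflexive frames.
Reflexive: no — 1 is not related to itself.

No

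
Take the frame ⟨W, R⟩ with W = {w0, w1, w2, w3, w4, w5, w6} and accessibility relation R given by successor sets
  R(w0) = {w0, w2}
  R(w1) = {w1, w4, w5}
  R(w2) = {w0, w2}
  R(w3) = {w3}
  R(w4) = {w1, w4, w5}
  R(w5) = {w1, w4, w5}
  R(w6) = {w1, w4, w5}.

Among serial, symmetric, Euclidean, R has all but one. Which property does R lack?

symmetric

Serial: yes — every world has a successor (e.g. w0 R w0).
Symmetric: no — w6 R w1 but not w1 R w6.
Euclidean: yes — any two successors of a common world are R-related.
Only symmetric fails.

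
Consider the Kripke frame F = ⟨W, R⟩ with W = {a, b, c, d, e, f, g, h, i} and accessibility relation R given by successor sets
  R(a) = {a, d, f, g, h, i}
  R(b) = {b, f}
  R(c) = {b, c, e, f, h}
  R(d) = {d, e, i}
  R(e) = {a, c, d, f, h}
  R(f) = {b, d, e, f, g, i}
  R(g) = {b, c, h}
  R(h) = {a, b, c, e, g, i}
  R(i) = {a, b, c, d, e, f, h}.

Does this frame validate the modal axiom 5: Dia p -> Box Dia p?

No

The schema 5 characterises exactly the Euclidean frames.
Euclidean: no — a R d and a R f, but not d R f.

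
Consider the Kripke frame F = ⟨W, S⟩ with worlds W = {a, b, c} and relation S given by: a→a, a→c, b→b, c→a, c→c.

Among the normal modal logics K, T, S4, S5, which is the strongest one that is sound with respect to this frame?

Reflexive (axiom T): yes — every world is S-related to itself.
Transitive (axiom 4): yes — every two-step S-path is closed by a direct edge.
Euclidean (axiom 5): yes — any two successors of a common world are S-related.
So F validates K, T, S4, S5. The strongest is S5.

S5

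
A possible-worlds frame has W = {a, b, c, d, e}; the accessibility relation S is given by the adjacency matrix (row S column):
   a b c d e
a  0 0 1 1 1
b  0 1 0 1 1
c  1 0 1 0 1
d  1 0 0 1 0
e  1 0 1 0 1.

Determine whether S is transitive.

No

Transitive: no — b S d and d S a, but not b S a.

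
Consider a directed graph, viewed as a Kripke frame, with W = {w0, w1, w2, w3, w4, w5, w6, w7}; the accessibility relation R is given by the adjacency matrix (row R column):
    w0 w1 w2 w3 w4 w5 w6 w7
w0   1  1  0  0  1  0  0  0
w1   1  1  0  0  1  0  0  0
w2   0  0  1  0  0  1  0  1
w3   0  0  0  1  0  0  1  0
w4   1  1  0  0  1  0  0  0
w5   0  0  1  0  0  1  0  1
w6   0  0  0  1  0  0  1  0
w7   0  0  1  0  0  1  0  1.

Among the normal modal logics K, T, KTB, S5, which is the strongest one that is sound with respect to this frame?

S5

Reflexive (axiom T): yes — every world is R-related to itself.
Symmetric (axiom B): yes — every pair in R has its reverse in R.
Euclidean (axiom 5): yes — any two successors of a common world are R-related.
So F validates K, T, KTB, S5. The strongest is S5.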